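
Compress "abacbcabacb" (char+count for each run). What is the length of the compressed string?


Input: abacbcabacb
Runs:
  'a' x 1 => "a1"
  'b' x 1 => "b1"
  'a' x 1 => "a1"
  'c' x 1 => "c1"
  'b' x 1 => "b1"
  'c' x 1 => "c1"
  'a' x 1 => "a1"
  'b' x 1 => "b1"
  'a' x 1 => "a1"
  'c' x 1 => "c1"
  'b' x 1 => "b1"
Compressed: "a1b1a1c1b1c1a1b1a1c1b1"
Compressed length: 22

22


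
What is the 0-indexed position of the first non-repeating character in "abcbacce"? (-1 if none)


Input: abcbacce
Character frequencies:
  'a': 2
  'b': 2
  'c': 3
  'e': 1
Scanning left to right for freq == 1:
  Position 0 ('a'): freq=2, skip
  Position 1 ('b'): freq=2, skip
  Position 2 ('c'): freq=3, skip
  Position 3 ('b'): freq=2, skip
  Position 4 ('a'): freq=2, skip
  Position 5 ('c'): freq=3, skip
  Position 6 ('c'): freq=3, skip
  Position 7 ('e'): unique! => answer = 7

7


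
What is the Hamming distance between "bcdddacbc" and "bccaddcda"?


Comparing "bcdddacbc" and "bccaddcda" position by position:
  Position 0: 'b' vs 'b' => same
  Position 1: 'c' vs 'c' => same
  Position 2: 'd' vs 'c' => differ
  Position 3: 'd' vs 'a' => differ
  Position 4: 'd' vs 'd' => same
  Position 5: 'a' vs 'd' => differ
  Position 6: 'c' vs 'c' => same
  Position 7: 'b' vs 'd' => differ
  Position 8: 'c' vs 'a' => differ
Total differences (Hamming distance): 5

5


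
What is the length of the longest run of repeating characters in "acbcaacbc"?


Input: "acbcaacbc"
Scanning for longest run:
  Position 1 ('c'): new char, reset run to 1
  Position 2 ('b'): new char, reset run to 1
  Position 3 ('c'): new char, reset run to 1
  Position 4 ('a'): new char, reset run to 1
  Position 5 ('a'): continues run of 'a', length=2
  Position 6 ('c'): new char, reset run to 1
  Position 7 ('b'): new char, reset run to 1
  Position 8 ('c'): new char, reset run to 1
Longest run: 'a' with length 2

2


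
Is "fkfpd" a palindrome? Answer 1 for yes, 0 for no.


Input: fkfpd
Reversed: dpfkf
  Compare pos 0 ('f') with pos 4 ('d'): MISMATCH
  Compare pos 1 ('k') with pos 3 ('p'): MISMATCH
Result: not a palindrome

0


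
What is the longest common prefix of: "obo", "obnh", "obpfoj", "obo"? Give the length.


Words: obo, obnh, obpfoj, obo
  Position 0: all 'o' => match
  Position 1: all 'b' => match
  Position 2: ('o', 'n', 'p', 'o') => mismatch, stop
LCP = "ob" (length 2)

2


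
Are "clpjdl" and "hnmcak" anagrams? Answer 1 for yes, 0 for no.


Strings: "clpjdl", "hnmcak"
Sorted first:  cdjllp
Sorted second: achkmn
Differ at position 0: 'c' vs 'a' => not anagrams

0


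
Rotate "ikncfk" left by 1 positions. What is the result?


Input: "ikncfk", rotate left by 1
First 1 characters: "i"
Remaining characters: "kncfk"
Concatenate remaining + first: "kncfk" + "i" = "kncfki"

kncfki


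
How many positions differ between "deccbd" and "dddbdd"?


Comparing "deccbd" and "dddbdd" position by position:
  Position 0: 'd' vs 'd' => same
  Position 1: 'e' vs 'd' => DIFFER
  Position 2: 'c' vs 'd' => DIFFER
  Position 3: 'c' vs 'b' => DIFFER
  Position 4: 'b' vs 'd' => DIFFER
  Position 5: 'd' vs 'd' => same
Positions that differ: 4

4


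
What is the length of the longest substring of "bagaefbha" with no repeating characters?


Input: "bagaefbha"
Sliding window (track last position of each char):
  Position 0 ('b'): window [0,0] length 1 -- new best
  Position 1 ('a'): window [0,1] length 2 -- new best
  Position 2 ('g'): window [0,2] length 3 -- new best
  Position 3 ('a'): repeat (last at 1), move window start to 2
  Position 3 ('a'): window [2,3] length 2
  Position 4 ('e'): window [2,4] length 3
  Position 5 ('f'): window [2,5] length 4 -- new best
  Position 6 ('b'): window [2,6] length 5 -- new best
  Position 7 ('h'): window [2,7] length 6 -- new best
  Position 8 ('a'): repeat (last at 3), move window start to 4
  Position 8 ('a'): window [4,8] length 5
Longest substring with no repeats: "gaefbh" with length 6

6


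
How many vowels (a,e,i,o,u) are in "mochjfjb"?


Input: mochjfjb
Checking each character:
  'm' at position 0: consonant
  'o' at position 1: vowel (running total: 1)
  'c' at position 2: consonant
  'h' at position 3: consonant
  'j' at position 4: consonant
  'f' at position 5: consonant
  'j' at position 6: consonant
  'b' at position 7: consonant
Total vowels: 1

1


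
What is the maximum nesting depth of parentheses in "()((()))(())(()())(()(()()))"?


Input: "()((()))(())(()())(()(()()))"
Tracking depth:
  Position 0 '(': depth becomes 1
  Position 1 ')': depth becomes 0
  Position 2 '(': depth becomes 1
  Position 3 '(': depth becomes 2
  Position 4 '(': depth becomes 3
  Position 5 ')': depth becomes 2
  Position 6 ')': depth becomes 1
  Position 7 ')': depth becomes 0
  Position 8 '(': depth becomes 1
  Position 9 '(': depth becomes 2
  Position 10 ')': depth becomes 1
  Position 11 ')': depth becomes 0
  Position 12 '(': depth becomes 1
  Position 13 '(': depth becomes 2
  Position 14 ')': depth becomes 1
  Position 15 '(': depth becomes 2
  Position 16 ')': depth becomes 1
  Position 17 ')': depth becomes 0
  Position 18 '(': depth becomes 1
  Position 19 '(': depth becomes 2
  Position 20 ')': depth becomes 1
  Position 21 '(': depth becomes 2
  Position 22 '(': depth becomes 3
  Position 23 ')': depth becomes 2
  Position 24 '(': depth becomes 3
  Position 25 ')': depth becomes 2
  Position 26 ')': depth becomes 1
  Position 27 ')': depth becomes 0
Maximum depth reached: 3

3


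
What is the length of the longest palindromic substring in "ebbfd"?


Input: "ebbfd"
Checking substrings for palindromes:
  [1:3] "bb" (len 2) => palindrome
Longest palindromic substring: "bb" with length 2

2


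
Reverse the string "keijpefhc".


Input: keijpefhc
Reading characters right to left:
  Position 8: 'c'
  Position 7: 'h'
  Position 6: 'f'
  Position 5: 'e'
  Position 4: 'p'
  Position 3: 'j'
  Position 2: 'i'
  Position 1: 'e'
  Position 0: 'k'
Reversed: chfepjiek

chfepjiek


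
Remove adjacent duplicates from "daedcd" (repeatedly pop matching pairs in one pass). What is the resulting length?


Input: daedcd
Stack-based adjacent duplicate removal:
  Read 'd': push. Stack: d
  Read 'a': push. Stack: da
  Read 'e': push. Stack: dae
  Read 'd': push. Stack: daed
  Read 'c': push. Stack: daedc
  Read 'd': push. Stack: daedcd
Final stack: "daedcd" (length 6)

6


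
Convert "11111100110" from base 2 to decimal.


Input: "11111100110" in base 2
Positional expansion:
  Digit '1' (value 1) x 2^10 = 1024
  Digit '1' (value 1) x 2^9 = 512
  Digit '1' (value 1) x 2^8 = 256
  Digit '1' (value 1) x 2^7 = 128
  Digit '1' (value 1) x 2^6 = 64
  Digit '1' (value 1) x 2^5 = 32
  Digit '0' (value 0) x 2^4 = 0
  Digit '0' (value 0) x 2^3 = 0
  Digit '1' (value 1) x 2^2 = 4
  Digit '1' (value 1) x 2^1 = 2
  Digit '0' (value 0) x 2^0 = 0
Sum = 2022

2022


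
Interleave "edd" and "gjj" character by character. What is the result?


Interleaving "edd" and "gjj":
  Position 0: 'e' from first, 'g' from second => "eg"
  Position 1: 'd' from first, 'j' from second => "dj"
  Position 2: 'd' from first, 'j' from second => "dj"
Result: egdjdj

egdjdj


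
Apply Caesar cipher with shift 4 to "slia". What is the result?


Caesar cipher: shift "slia" by 4
  's' (pos 18) + 4 = pos 22 = 'w'
  'l' (pos 11) + 4 = pos 15 = 'p'
  'i' (pos 8) + 4 = pos 12 = 'm'
  'a' (pos 0) + 4 = pos 4 = 'e'
Result: wpme

wpme


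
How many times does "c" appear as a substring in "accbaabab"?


Searching for "c" in "accbaabab"
Scanning each position:
  Position 0: "a" => no
  Position 1: "c" => MATCH
  Position 2: "c" => MATCH
  Position 3: "b" => no
  Position 4: "a" => no
  Position 5: "a" => no
  Position 6: "b" => no
  Position 7: "a" => no
  Position 8: "b" => no
Total occurrences: 2

2


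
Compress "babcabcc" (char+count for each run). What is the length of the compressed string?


Input: babcabcc
Runs:
  'b' x 1 => "b1"
  'a' x 1 => "a1"
  'b' x 1 => "b1"
  'c' x 1 => "c1"
  'a' x 1 => "a1"
  'b' x 1 => "b1"
  'c' x 2 => "c2"
Compressed: "b1a1b1c1a1b1c2"
Compressed length: 14

14


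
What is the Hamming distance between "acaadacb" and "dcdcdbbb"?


Comparing "acaadacb" and "dcdcdbbb" position by position:
  Position 0: 'a' vs 'd' => differ
  Position 1: 'c' vs 'c' => same
  Position 2: 'a' vs 'd' => differ
  Position 3: 'a' vs 'c' => differ
  Position 4: 'd' vs 'd' => same
  Position 5: 'a' vs 'b' => differ
  Position 6: 'c' vs 'b' => differ
  Position 7: 'b' vs 'b' => same
Total differences (Hamming distance): 5

5


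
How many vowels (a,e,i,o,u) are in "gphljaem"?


Input: gphljaem
Checking each character:
  'g' at position 0: consonant
  'p' at position 1: consonant
  'h' at position 2: consonant
  'l' at position 3: consonant
  'j' at position 4: consonant
  'a' at position 5: vowel (running total: 1)
  'e' at position 6: vowel (running total: 2)
  'm' at position 7: consonant
Total vowels: 2

2


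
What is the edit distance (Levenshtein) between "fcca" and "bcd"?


Computing edit distance: "fcca" -> "bcd"
DP table:
           b    c    d
      0    1    2    3
  f   1    1    2    3
  c   2    2    1    2
  c   3    3    2    2
  a   4    4    3    3
Edit distance = dp[4][3] = 3

3


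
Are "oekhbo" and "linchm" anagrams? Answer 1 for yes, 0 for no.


Strings: "oekhbo", "linchm"
Sorted first:  behkoo
Sorted second: chilmn
Differ at position 0: 'b' vs 'c' => not anagrams

0


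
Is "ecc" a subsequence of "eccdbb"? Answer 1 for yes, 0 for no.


Check if "ecc" is a subsequence of "eccdbb"
Greedy scan:
  Position 0 ('e'): matches sub[0] = 'e'
  Position 1 ('c'): matches sub[1] = 'c'
  Position 2 ('c'): matches sub[2] = 'c'
  Position 3 ('d'): no match needed
  Position 4 ('b'): no match needed
  Position 5 ('b'): no match needed
All 3 characters matched => is a subsequence

1


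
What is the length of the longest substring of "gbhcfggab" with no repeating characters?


Input: "gbhcfggab"
Sliding window (track last position of each char):
  Position 0 ('g'): window [0,0] length 1 -- new best
  Position 1 ('b'): window [0,1] length 2 -- new best
  Position 2 ('h'): window [0,2] length 3 -- new best
  Position 3 ('c'): window [0,3] length 4 -- new best
  Position 4 ('f'): window [0,4] length 5 -- new best
  Position 5 ('g'): repeat (last at 0), move window start to 1
  Position 5 ('g'): window [1,5] length 5
  Position 6 ('g'): repeat (last at 5), move window start to 6
  Position 6 ('g'): window [6,6] length 1
  Position 7 ('a'): window [6,7] length 2
  Position 8 ('b'): window [6,8] length 3
Longest substring with no repeats: "gbhcf" with length 5

5


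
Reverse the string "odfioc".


Input: odfioc
Reading characters right to left:
  Position 5: 'c'
  Position 4: 'o'
  Position 3: 'i'
  Position 2: 'f'
  Position 1: 'd'
  Position 0: 'o'
Reversed: coifdo

coifdo


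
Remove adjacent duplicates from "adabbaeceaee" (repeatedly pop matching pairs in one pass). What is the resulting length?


Input: adabbaeceaee
Stack-based adjacent duplicate removal:
  Read 'a': push. Stack: a
  Read 'd': push. Stack: ad
  Read 'a': push. Stack: ada
  Read 'b': push. Stack: adab
  Read 'b': matches stack top 'b' => pop. Stack: ada
  Read 'a': matches stack top 'a' => pop. Stack: ad
  Read 'e': push. Stack: ade
  Read 'c': push. Stack: adec
  Read 'e': push. Stack: adece
  Read 'a': push. Stack: adecea
  Read 'e': push. Stack: adeceae
  Read 'e': matches stack top 'e' => pop. Stack: adecea
Final stack: "adecea" (length 6)

6


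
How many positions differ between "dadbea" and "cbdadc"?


Comparing "dadbea" and "cbdadc" position by position:
  Position 0: 'd' vs 'c' => DIFFER
  Position 1: 'a' vs 'b' => DIFFER
  Position 2: 'd' vs 'd' => same
  Position 3: 'b' vs 'a' => DIFFER
  Position 4: 'e' vs 'd' => DIFFER
  Position 5: 'a' vs 'c' => DIFFER
Positions that differ: 5

5


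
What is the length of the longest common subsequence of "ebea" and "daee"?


LCS of "ebea" and "daee"
DP table:
           d    a    e    e
      0    0    0    0    0
  e   0    0    0    1    1
  b   0    0    0    1    1
  e   0    0    0    1    2
  a   0    0    1    1    2
LCS length = dp[4][4] = 2

2


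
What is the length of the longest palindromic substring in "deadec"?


Input: "deadec"
Checking substrings for palindromes:
  No multi-char palindromic substrings found
Longest palindromic substring: "d" with length 1

1


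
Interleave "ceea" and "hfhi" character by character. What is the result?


Interleaving "ceea" and "hfhi":
  Position 0: 'c' from first, 'h' from second => "ch"
  Position 1: 'e' from first, 'f' from second => "ef"
  Position 2: 'e' from first, 'h' from second => "eh"
  Position 3: 'a' from first, 'i' from second => "ai"
Result: chefehai

chefehai


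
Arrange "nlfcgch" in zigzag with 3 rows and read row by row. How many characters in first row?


Zigzag "nlfcgch" into 3 rows:
Placing characters:
  'n' => row 0
  'l' => row 1
  'f' => row 2
  'c' => row 1
  'g' => row 0
  'c' => row 1
  'h' => row 2
Rows:
  Row 0: "ng"
  Row 1: "lcc"
  Row 2: "fh"
First row length: 2

2


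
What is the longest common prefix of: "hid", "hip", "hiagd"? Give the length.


Words: hid, hip, hiagd
  Position 0: all 'h' => match
  Position 1: all 'i' => match
  Position 2: ('d', 'p', 'a') => mismatch, stop
LCP = "hi" (length 2)

2


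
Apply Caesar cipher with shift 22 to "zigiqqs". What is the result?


Caesar cipher: shift "zigiqqs" by 22
  'z' (pos 25) + 22 = pos 21 = 'v'
  'i' (pos 8) + 22 = pos 4 = 'e'
  'g' (pos 6) + 22 = pos 2 = 'c'
  'i' (pos 8) + 22 = pos 4 = 'e'
  'q' (pos 16) + 22 = pos 12 = 'm'
  'q' (pos 16) + 22 = pos 12 = 'm'
  's' (pos 18) + 22 = pos 14 = 'o'
Result: vecemmo

vecemmo


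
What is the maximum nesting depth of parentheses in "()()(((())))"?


Input: "()()(((())))"
Tracking depth:
  Position 0 '(': depth becomes 1
  Position 1 ')': depth becomes 0
  Position 2 '(': depth becomes 1
  Position 3 ')': depth becomes 0
  Position 4 '(': depth becomes 1
  Position 5 '(': depth becomes 2
  Position 6 '(': depth becomes 3
  Position 7 '(': depth becomes 4
  Position 8 ')': depth becomes 3
  Position 9 ')': depth becomes 2
  Position 10 ')': depth becomes 1
  Position 11 ')': depth becomes 0
Maximum depth reached: 4

4


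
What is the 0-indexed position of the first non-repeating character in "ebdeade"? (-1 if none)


Input: ebdeade
Character frequencies:
  'a': 1
  'b': 1
  'd': 2
  'e': 3
Scanning left to right for freq == 1:
  Position 0 ('e'): freq=3, skip
  Position 1 ('b'): unique! => answer = 1

1


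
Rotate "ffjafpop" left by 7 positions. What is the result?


Input: "ffjafpop", rotate left by 7
First 7 characters: "ffjafpo"
Remaining characters: "p"
Concatenate remaining + first: "p" + "ffjafpo" = "pffjafpo"

pffjafpo


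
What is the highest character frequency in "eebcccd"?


Input: eebcccd
Character counts:
  'b': 1
  'c': 3
  'd': 1
  'e': 2
Maximum frequency: 3

3


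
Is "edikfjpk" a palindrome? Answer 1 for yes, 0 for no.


Input: edikfjpk
Reversed: kpjfkide
  Compare pos 0 ('e') with pos 7 ('k'): MISMATCH
  Compare pos 1 ('d') with pos 6 ('p'): MISMATCH
  Compare pos 2 ('i') with pos 5 ('j'): MISMATCH
  Compare pos 3 ('k') with pos 4 ('f'): MISMATCH
Result: not a palindrome

0


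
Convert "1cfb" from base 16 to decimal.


Input: "1cfb" in base 16
Positional expansion:
  Digit '1' (value 1) x 16^3 = 4096
  Digit 'c' (value 12) x 16^2 = 3072
  Digit 'f' (value 15) x 16^1 = 240
  Digit 'b' (value 11) x 16^0 = 11
Sum = 7419

7419


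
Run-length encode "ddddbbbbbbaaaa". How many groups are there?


Input: ddddbbbbbbaaaa
Scanning for consecutive runs:
  Group 1: 'd' x 4 (positions 0-3)
  Group 2: 'b' x 6 (positions 4-9)
  Group 3: 'a' x 4 (positions 10-13)
Total groups: 3

3


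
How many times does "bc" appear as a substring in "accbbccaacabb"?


Searching for "bc" in "accbbccaacabb"
Scanning each position:
  Position 0: "ac" => no
  Position 1: "cc" => no
  Position 2: "cb" => no
  Position 3: "bb" => no
  Position 4: "bc" => MATCH
  Position 5: "cc" => no
  Position 6: "ca" => no
  Position 7: "aa" => no
  Position 8: "ac" => no
  Position 9: "ca" => no
  Position 10: "ab" => no
  Position 11: "bb" => no
Total occurrences: 1

1


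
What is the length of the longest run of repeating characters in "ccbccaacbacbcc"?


Input: "ccbccaacbacbcc"
Scanning for longest run:
  Position 1 ('c'): continues run of 'c', length=2
  Position 2 ('b'): new char, reset run to 1
  Position 3 ('c'): new char, reset run to 1
  Position 4 ('c'): continues run of 'c', length=2
  Position 5 ('a'): new char, reset run to 1
  Position 6 ('a'): continues run of 'a', length=2
  Position 7 ('c'): new char, reset run to 1
  Position 8 ('b'): new char, reset run to 1
  Position 9 ('a'): new char, reset run to 1
  Position 10 ('c'): new char, reset run to 1
  Position 11 ('b'): new char, reset run to 1
  Position 12 ('c'): new char, reset run to 1
  Position 13 ('c'): continues run of 'c', length=2
Longest run: 'c' with length 2

2


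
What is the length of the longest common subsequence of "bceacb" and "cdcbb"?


LCS of "bceacb" and "cdcbb"
DP table:
           c    d    c    b    b
      0    0    0    0    0    0
  b   0    0    0    0    1    1
  c   0    1    1    1    1    1
  e   0    1    1    1    1    1
  a   0    1    1    1    1    1
  c   0    1    1    2    2    2
  b   0    1    1    2    3    3
LCS length = dp[6][5] = 3

3


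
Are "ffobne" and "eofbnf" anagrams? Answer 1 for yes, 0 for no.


Strings: "ffobne", "eofbnf"
Sorted first:  beffno
Sorted second: beffno
Sorted forms match => anagrams

1


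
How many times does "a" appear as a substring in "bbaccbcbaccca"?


Searching for "a" in "bbaccbcbaccca"
Scanning each position:
  Position 0: "b" => no
  Position 1: "b" => no
  Position 2: "a" => MATCH
  Position 3: "c" => no
  Position 4: "c" => no
  Position 5: "b" => no
  Position 6: "c" => no
  Position 7: "b" => no
  Position 8: "a" => MATCH
  Position 9: "c" => no
  Position 10: "c" => no
  Position 11: "c" => no
  Position 12: "a" => MATCH
Total occurrences: 3

3


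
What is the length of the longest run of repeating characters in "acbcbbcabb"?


Input: "acbcbbcabb"
Scanning for longest run:
  Position 1 ('c'): new char, reset run to 1
  Position 2 ('b'): new char, reset run to 1
  Position 3 ('c'): new char, reset run to 1
  Position 4 ('b'): new char, reset run to 1
  Position 5 ('b'): continues run of 'b', length=2
  Position 6 ('c'): new char, reset run to 1
  Position 7 ('a'): new char, reset run to 1
  Position 8 ('b'): new char, reset run to 1
  Position 9 ('b'): continues run of 'b', length=2
Longest run: 'b' with length 2

2


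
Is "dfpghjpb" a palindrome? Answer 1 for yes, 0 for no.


Input: dfpghjpb
Reversed: bpjhgpfd
  Compare pos 0 ('d') with pos 7 ('b'): MISMATCH
  Compare pos 1 ('f') with pos 6 ('p'): MISMATCH
  Compare pos 2 ('p') with pos 5 ('j'): MISMATCH
  Compare pos 3 ('g') with pos 4 ('h'): MISMATCH
Result: not a palindrome

0


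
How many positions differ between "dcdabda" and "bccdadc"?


Comparing "dcdabda" and "bccdadc" position by position:
  Position 0: 'd' vs 'b' => DIFFER
  Position 1: 'c' vs 'c' => same
  Position 2: 'd' vs 'c' => DIFFER
  Position 3: 'a' vs 'd' => DIFFER
  Position 4: 'b' vs 'a' => DIFFER
  Position 5: 'd' vs 'd' => same
  Position 6: 'a' vs 'c' => DIFFER
Positions that differ: 5

5


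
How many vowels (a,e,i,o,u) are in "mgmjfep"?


Input: mgmjfep
Checking each character:
  'm' at position 0: consonant
  'g' at position 1: consonant
  'm' at position 2: consonant
  'j' at position 3: consonant
  'f' at position 4: consonant
  'e' at position 5: vowel (running total: 1)
  'p' at position 6: consonant
Total vowels: 1

1


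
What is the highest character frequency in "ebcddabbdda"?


Input: ebcddabbdda
Character counts:
  'a': 2
  'b': 3
  'c': 1
  'd': 4
  'e': 1
Maximum frequency: 4

4


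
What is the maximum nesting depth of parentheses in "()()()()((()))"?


Input: "()()()()((()))"
Tracking depth:
  Position 0 '(': depth becomes 1
  Position 1 ')': depth becomes 0
  Position 2 '(': depth becomes 1
  Position 3 ')': depth becomes 0
  Position 4 '(': depth becomes 1
  Position 5 ')': depth becomes 0
  Position 6 '(': depth becomes 1
  Position 7 ')': depth becomes 0
  Position 8 '(': depth becomes 1
  Position 9 '(': depth becomes 2
  Position 10 '(': depth becomes 3
  Position 11 ')': depth becomes 2
  Position 12 ')': depth becomes 1
  Position 13 ')': depth becomes 0
Maximum depth reached: 3

3


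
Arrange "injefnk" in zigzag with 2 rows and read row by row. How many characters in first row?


Zigzag "injefnk" into 2 rows:
Placing characters:
  'i' => row 0
  'n' => row 1
  'j' => row 0
  'e' => row 1
  'f' => row 0
  'n' => row 1
  'k' => row 0
Rows:
  Row 0: "ijfk"
  Row 1: "nen"
First row length: 4

4


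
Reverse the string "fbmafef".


Input: fbmafef
Reading characters right to left:
  Position 6: 'f'
  Position 5: 'e'
  Position 4: 'f'
  Position 3: 'a'
  Position 2: 'm'
  Position 1: 'b'
  Position 0: 'f'
Reversed: fefambf

fefambf


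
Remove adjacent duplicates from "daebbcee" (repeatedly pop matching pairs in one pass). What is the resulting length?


Input: daebbcee
Stack-based adjacent duplicate removal:
  Read 'd': push. Stack: d
  Read 'a': push. Stack: da
  Read 'e': push. Stack: dae
  Read 'b': push. Stack: daeb
  Read 'b': matches stack top 'b' => pop. Stack: dae
  Read 'c': push. Stack: daec
  Read 'e': push. Stack: daece
  Read 'e': matches stack top 'e' => pop. Stack: daec
Final stack: "daec" (length 4)

4


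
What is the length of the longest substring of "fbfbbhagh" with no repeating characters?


Input: "fbfbbhagh"
Sliding window (track last position of each char):
  Position 0 ('f'): window [0,0] length 1 -- new best
  Position 1 ('b'): window [0,1] length 2 -- new best
  Position 2 ('f'): repeat (last at 0), move window start to 1
  Position 2 ('f'): window [1,2] length 2
  Position 3 ('b'): repeat (last at 1), move window start to 2
  Position 3 ('b'): window [2,3] length 2
  Position 4 ('b'): repeat (last at 3), move window start to 4
  Position 4 ('b'): window [4,4] length 1
  Position 5 ('h'): window [4,5] length 2
  Position 6 ('a'): window [4,6] length 3 -- new best
  Position 7 ('g'): window [4,7] length 4 -- new best
  Position 8 ('h'): repeat (last at 5), move window start to 6
  Position 8 ('h'): window [6,8] length 3
Longest substring with no repeats: "bhag" with length 4

4


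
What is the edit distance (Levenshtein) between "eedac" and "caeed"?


Computing edit distance: "eedac" -> "caeed"
DP table:
           c    a    e    e    d
      0    1    2    3    4    5
  e   1    1    2    2    3    4
  e   2    2    2    2    2    3
  d   3    3    3    3    3    2
  a   4    4    3    4    4    3
  c   5    4    4    4    5    4
Edit distance = dp[5][5] = 4

4


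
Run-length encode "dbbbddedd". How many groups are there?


Input: dbbbddedd
Scanning for consecutive runs:
  Group 1: 'd' x 1 (positions 0-0)
  Group 2: 'b' x 3 (positions 1-3)
  Group 3: 'd' x 2 (positions 4-5)
  Group 4: 'e' x 1 (positions 6-6)
  Group 5: 'd' x 2 (positions 7-8)
Total groups: 5

5


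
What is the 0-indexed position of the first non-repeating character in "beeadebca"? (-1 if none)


Input: beeadebca
Character frequencies:
  'a': 2
  'b': 2
  'c': 1
  'd': 1
  'e': 3
Scanning left to right for freq == 1:
  Position 0 ('b'): freq=2, skip
  Position 1 ('e'): freq=3, skip
  Position 2 ('e'): freq=3, skip
  Position 3 ('a'): freq=2, skip
  Position 4 ('d'): unique! => answer = 4

4


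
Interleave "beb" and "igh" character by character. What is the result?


Interleaving "beb" and "igh":
  Position 0: 'b' from first, 'i' from second => "bi"
  Position 1: 'e' from first, 'g' from second => "eg"
  Position 2: 'b' from first, 'h' from second => "bh"
Result: biegbh

biegbh


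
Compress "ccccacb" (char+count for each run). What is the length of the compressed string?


Input: ccccacb
Runs:
  'c' x 4 => "c4"
  'a' x 1 => "a1"
  'c' x 1 => "c1"
  'b' x 1 => "b1"
Compressed: "c4a1c1b1"
Compressed length: 8

8


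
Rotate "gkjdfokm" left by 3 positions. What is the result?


Input: "gkjdfokm", rotate left by 3
First 3 characters: "gkj"
Remaining characters: "dfokm"
Concatenate remaining + first: "dfokm" + "gkj" = "dfokmgkj"

dfokmgkj


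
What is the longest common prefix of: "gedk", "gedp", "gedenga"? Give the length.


Words: gedk, gedp, gedenga
  Position 0: all 'g' => match
  Position 1: all 'e' => match
  Position 2: all 'd' => match
  Position 3: ('k', 'p', 'e') => mismatch, stop
LCP = "ged" (length 3)

3


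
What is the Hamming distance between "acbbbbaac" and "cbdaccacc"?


Comparing "acbbbbaac" and "cbdaccacc" position by position:
  Position 0: 'a' vs 'c' => differ
  Position 1: 'c' vs 'b' => differ
  Position 2: 'b' vs 'd' => differ
  Position 3: 'b' vs 'a' => differ
  Position 4: 'b' vs 'c' => differ
  Position 5: 'b' vs 'c' => differ
  Position 6: 'a' vs 'a' => same
  Position 7: 'a' vs 'c' => differ
  Position 8: 'c' vs 'c' => same
Total differences (Hamming distance): 7

7


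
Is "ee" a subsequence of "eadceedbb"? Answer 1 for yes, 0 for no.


Check if "ee" is a subsequence of "eadceedbb"
Greedy scan:
  Position 0 ('e'): matches sub[0] = 'e'
  Position 1 ('a'): no match needed
  Position 2 ('d'): no match needed
  Position 3 ('c'): no match needed
  Position 4 ('e'): matches sub[1] = 'e'
  Position 5 ('e'): no match needed
  Position 6 ('d'): no match needed
  Position 7 ('b'): no match needed
  Position 8 ('b'): no match needed
All 2 characters matched => is a subsequence

1


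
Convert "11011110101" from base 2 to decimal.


Input: "11011110101" in base 2
Positional expansion:
  Digit '1' (value 1) x 2^10 = 1024
  Digit '1' (value 1) x 2^9 = 512
  Digit '0' (value 0) x 2^8 = 0
  Digit '1' (value 1) x 2^7 = 128
  Digit '1' (value 1) x 2^6 = 64
  Digit '1' (value 1) x 2^5 = 32
  Digit '1' (value 1) x 2^4 = 16
  Digit '0' (value 0) x 2^3 = 0
  Digit '1' (value 1) x 2^2 = 4
  Digit '0' (value 0) x 2^1 = 0
  Digit '1' (value 1) x 2^0 = 1
Sum = 1781

1781


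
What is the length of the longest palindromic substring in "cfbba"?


Input: "cfbba"
Checking substrings for palindromes:
  [2:4] "bb" (len 2) => palindrome
Longest palindromic substring: "bb" with length 2

2


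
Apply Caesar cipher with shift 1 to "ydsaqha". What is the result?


Caesar cipher: shift "ydsaqha" by 1
  'y' (pos 24) + 1 = pos 25 = 'z'
  'd' (pos 3) + 1 = pos 4 = 'e'
  's' (pos 18) + 1 = pos 19 = 't'
  'a' (pos 0) + 1 = pos 1 = 'b'
  'q' (pos 16) + 1 = pos 17 = 'r'
  'h' (pos 7) + 1 = pos 8 = 'i'
  'a' (pos 0) + 1 = pos 1 = 'b'
Result: zetbrib

zetbrib


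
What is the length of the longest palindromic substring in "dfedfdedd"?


Input: "dfedfdedd"
Checking substrings for palindromes:
  [2:7] "edfde" (len 5) => palindrome
  [3:6] "dfd" (len 3) => palindrome
  [5:8] "ded" (len 3) => palindrome
  [7:9] "dd" (len 2) => palindrome
Longest palindromic substring: "edfde" with length 5

5


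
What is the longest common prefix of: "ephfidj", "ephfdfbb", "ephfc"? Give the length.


Words: ephfidj, ephfdfbb, ephfc
  Position 0: all 'e' => match
  Position 1: all 'p' => match
  Position 2: all 'h' => match
  Position 3: all 'f' => match
  Position 4: ('i', 'd', 'c') => mismatch, stop
LCP = "ephf" (length 4)

4


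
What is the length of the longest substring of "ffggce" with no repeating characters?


Input: "ffggce"
Sliding window (track last position of each char):
  Position 0 ('f'): window [0,0] length 1 -- new best
  Position 1 ('f'): repeat (last at 0), move window start to 1
  Position 1 ('f'): window [1,1] length 1
  Position 2 ('g'): window [1,2] length 2 -- new best
  Position 3 ('g'): repeat (last at 2), move window start to 3
  Position 3 ('g'): window [3,3] length 1
  Position 4 ('c'): window [3,4] length 2
  Position 5 ('e'): window [3,5] length 3 -- new best
Longest substring with no repeats: "gce" with length 3

3


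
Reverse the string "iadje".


Input: iadje
Reading characters right to left:
  Position 4: 'e'
  Position 3: 'j'
  Position 2: 'd'
  Position 1: 'a'
  Position 0: 'i'
Reversed: ejdai

ejdai


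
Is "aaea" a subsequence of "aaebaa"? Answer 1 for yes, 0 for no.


Check if "aaea" is a subsequence of "aaebaa"
Greedy scan:
  Position 0 ('a'): matches sub[0] = 'a'
  Position 1 ('a'): matches sub[1] = 'a'
  Position 2 ('e'): matches sub[2] = 'e'
  Position 3 ('b'): no match needed
  Position 4 ('a'): matches sub[3] = 'a'
  Position 5 ('a'): no match needed
All 4 characters matched => is a subsequence

1


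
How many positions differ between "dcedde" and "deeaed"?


Comparing "dcedde" and "deeaed" position by position:
  Position 0: 'd' vs 'd' => same
  Position 1: 'c' vs 'e' => DIFFER
  Position 2: 'e' vs 'e' => same
  Position 3: 'd' vs 'a' => DIFFER
  Position 4: 'd' vs 'e' => DIFFER
  Position 5: 'e' vs 'd' => DIFFER
Positions that differ: 4

4


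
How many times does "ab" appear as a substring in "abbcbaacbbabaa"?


Searching for "ab" in "abbcbaacbbabaa"
Scanning each position:
  Position 0: "ab" => MATCH
  Position 1: "bb" => no
  Position 2: "bc" => no
  Position 3: "cb" => no
  Position 4: "ba" => no
  Position 5: "aa" => no
  Position 6: "ac" => no
  Position 7: "cb" => no
  Position 8: "bb" => no
  Position 9: "ba" => no
  Position 10: "ab" => MATCH
  Position 11: "ba" => no
  Position 12: "aa" => no
Total occurrences: 2

2


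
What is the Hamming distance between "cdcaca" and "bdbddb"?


Comparing "cdcaca" and "bdbddb" position by position:
  Position 0: 'c' vs 'b' => differ
  Position 1: 'd' vs 'd' => same
  Position 2: 'c' vs 'b' => differ
  Position 3: 'a' vs 'd' => differ
  Position 4: 'c' vs 'd' => differ
  Position 5: 'a' vs 'b' => differ
Total differences (Hamming distance): 5

5


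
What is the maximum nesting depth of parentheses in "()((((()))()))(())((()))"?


Input: "()((((()))()))(())((()))"
Tracking depth:
  Position 0 '(': depth becomes 1
  Position 1 ')': depth becomes 0
  Position 2 '(': depth becomes 1
  Position 3 '(': depth becomes 2
  Position 4 '(': depth becomes 3
  Position 5 '(': depth becomes 4
  Position 6 '(': depth becomes 5
  Position 7 ')': depth becomes 4
  Position 8 ')': depth becomes 3
  Position 9 ')': depth becomes 2
  Position 10 '(': depth becomes 3
  Position 11 ')': depth becomes 2
  Position 12 ')': depth becomes 1
  Position 13 ')': depth becomes 0
  Position 14 '(': depth becomes 1
  Position 15 '(': depth becomes 2
  Position 16 ')': depth becomes 1
  Position 17 ')': depth becomes 0
  Position 18 '(': depth becomes 1
  Position 19 '(': depth becomes 2
  Position 20 '(': depth becomes 3
  Position 21 ')': depth becomes 2
  Position 22 ')': depth becomes 1
  Position 23 ')': depth becomes 0
Maximum depth reached: 5

5


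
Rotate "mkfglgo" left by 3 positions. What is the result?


Input: "mkfglgo", rotate left by 3
First 3 characters: "mkf"
Remaining characters: "glgo"
Concatenate remaining + first: "glgo" + "mkf" = "glgomkf"

glgomkf


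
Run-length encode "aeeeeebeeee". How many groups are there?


Input: aeeeeebeeee
Scanning for consecutive runs:
  Group 1: 'a' x 1 (positions 0-0)
  Group 2: 'e' x 5 (positions 1-5)
  Group 3: 'b' x 1 (positions 6-6)
  Group 4: 'e' x 4 (positions 7-10)
Total groups: 4

4


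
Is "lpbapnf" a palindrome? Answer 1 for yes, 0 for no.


Input: lpbapnf
Reversed: fnpabpl
  Compare pos 0 ('l') with pos 6 ('f'): MISMATCH
  Compare pos 1 ('p') with pos 5 ('n'): MISMATCH
  Compare pos 2 ('b') with pos 4 ('p'): MISMATCH
Result: not a palindrome

0


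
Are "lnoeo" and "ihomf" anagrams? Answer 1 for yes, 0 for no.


Strings: "lnoeo", "ihomf"
Sorted first:  elnoo
Sorted second: fhimo
Differ at position 0: 'e' vs 'f' => not anagrams

0


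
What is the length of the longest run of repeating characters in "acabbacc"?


Input: "acabbacc"
Scanning for longest run:
  Position 1 ('c'): new char, reset run to 1
  Position 2 ('a'): new char, reset run to 1
  Position 3 ('b'): new char, reset run to 1
  Position 4 ('b'): continues run of 'b', length=2
  Position 5 ('a'): new char, reset run to 1
  Position 6 ('c'): new char, reset run to 1
  Position 7 ('c'): continues run of 'c', length=2
Longest run: 'b' with length 2

2


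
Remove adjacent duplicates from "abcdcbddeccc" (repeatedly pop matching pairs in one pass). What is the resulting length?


Input: abcdcbddeccc
Stack-based adjacent duplicate removal:
  Read 'a': push. Stack: a
  Read 'b': push. Stack: ab
  Read 'c': push. Stack: abc
  Read 'd': push. Stack: abcd
  Read 'c': push. Stack: abcdc
  Read 'b': push. Stack: abcdcb
  Read 'd': push. Stack: abcdcbd
  Read 'd': matches stack top 'd' => pop. Stack: abcdcb
  Read 'e': push. Stack: abcdcbe
  Read 'c': push. Stack: abcdcbec
  Read 'c': matches stack top 'c' => pop. Stack: abcdcbe
  Read 'c': push. Stack: abcdcbec
Final stack: "abcdcbec" (length 8)

8


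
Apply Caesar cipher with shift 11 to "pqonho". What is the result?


Caesar cipher: shift "pqonho" by 11
  'p' (pos 15) + 11 = pos 0 = 'a'
  'q' (pos 16) + 11 = pos 1 = 'b'
  'o' (pos 14) + 11 = pos 25 = 'z'
  'n' (pos 13) + 11 = pos 24 = 'y'
  'h' (pos 7) + 11 = pos 18 = 's'
  'o' (pos 14) + 11 = pos 25 = 'z'
Result: abzysz

abzysz


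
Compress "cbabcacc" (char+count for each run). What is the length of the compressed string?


Input: cbabcacc
Runs:
  'c' x 1 => "c1"
  'b' x 1 => "b1"
  'a' x 1 => "a1"
  'b' x 1 => "b1"
  'c' x 1 => "c1"
  'a' x 1 => "a1"
  'c' x 2 => "c2"
Compressed: "c1b1a1b1c1a1c2"
Compressed length: 14

14


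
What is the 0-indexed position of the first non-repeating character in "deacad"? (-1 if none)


Input: deacad
Character frequencies:
  'a': 2
  'c': 1
  'd': 2
  'e': 1
Scanning left to right for freq == 1:
  Position 0 ('d'): freq=2, skip
  Position 1 ('e'): unique! => answer = 1

1


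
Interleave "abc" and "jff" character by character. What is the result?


Interleaving "abc" and "jff":
  Position 0: 'a' from first, 'j' from second => "aj"
  Position 1: 'b' from first, 'f' from second => "bf"
  Position 2: 'c' from first, 'f' from second => "cf"
Result: ajbfcf

ajbfcf


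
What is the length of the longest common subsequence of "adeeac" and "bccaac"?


LCS of "adeeac" and "bccaac"
DP table:
           b    c    c    a    a    c
      0    0    0    0    0    0    0
  a   0    0    0    0    1    1    1
  d   0    0    0    0    1    1    1
  e   0    0    0    0    1    1    1
  e   0    0    0    0    1    1    1
  a   0    0    0    0    1    2    2
  c   0    0    1    1    1    2    3
LCS length = dp[6][6] = 3

3


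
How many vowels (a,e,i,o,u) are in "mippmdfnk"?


Input: mippmdfnk
Checking each character:
  'm' at position 0: consonant
  'i' at position 1: vowel (running total: 1)
  'p' at position 2: consonant
  'p' at position 3: consonant
  'm' at position 4: consonant
  'd' at position 5: consonant
  'f' at position 6: consonant
  'n' at position 7: consonant
  'k' at position 8: consonant
Total vowels: 1

1


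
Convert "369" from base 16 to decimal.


Input: "369" in base 16
Positional expansion:
  Digit '3' (value 3) x 16^2 = 768
  Digit '6' (value 6) x 16^1 = 96
  Digit '9' (value 9) x 16^0 = 9
Sum = 873

873


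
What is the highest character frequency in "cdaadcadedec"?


Input: cdaadcadedec
Character counts:
  'a': 3
  'c': 3
  'd': 4
  'e': 2
Maximum frequency: 4

4


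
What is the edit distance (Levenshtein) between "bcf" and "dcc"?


Computing edit distance: "bcf" -> "dcc"
DP table:
           d    c    c
      0    1    2    3
  b   1    1    2    3
  c   2    2    1    2
  f   3    3    2    2
Edit distance = dp[3][3] = 2

2


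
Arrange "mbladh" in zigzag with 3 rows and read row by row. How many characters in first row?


Zigzag "mbladh" into 3 rows:
Placing characters:
  'm' => row 0
  'b' => row 1
  'l' => row 2
  'a' => row 1
  'd' => row 0
  'h' => row 1
Rows:
  Row 0: "md"
  Row 1: "bah"
  Row 2: "l"
First row length: 2

2


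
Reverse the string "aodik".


Input: aodik
Reading characters right to left:
  Position 4: 'k'
  Position 3: 'i'
  Position 2: 'd'
  Position 1: 'o'
  Position 0: 'a'
Reversed: kidoa

kidoa


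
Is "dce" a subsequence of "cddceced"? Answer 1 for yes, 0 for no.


Check if "dce" is a subsequence of "cddceced"
Greedy scan:
  Position 0 ('c'): no match needed
  Position 1 ('d'): matches sub[0] = 'd'
  Position 2 ('d'): no match needed
  Position 3 ('c'): matches sub[1] = 'c'
  Position 4 ('e'): matches sub[2] = 'e'
  Position 5 ('c'): no match needed
  Position 6 ('e'): no match needed
  Position 7 ('d'): no match needed
All 3 characters matched => is a subsequence

1


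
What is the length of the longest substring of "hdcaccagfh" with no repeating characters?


Input: "hdcaccagfh"
Sliding window (track last position of each char):
  Position 0 ('h'): window [0,0] length 1 -- new best
  Position 1 ('d'): window [0,1] length 2 -- new best
  Position 2 ('c'): window [0,2] length 3 -- new best
  Position 3 ('a'): window [0,3] length 4 -- new best
  Position 4 ('c'): repeat (last at 2), move window start to 3
  Position 4 ('c'): window [3,4] length 2
  Position 5 ('c'): repeat (last at 4), move window start to 5
  Position 5 ('c'): window [5,5] length 1
  Position 6 ('a'): window [5,6] length 2
  Position 7 ('g'): window [5,7] length 3
  Position 8 ('f'): window [5,8] length 4
  Position 9 ('h'): window [5,9] length 5 -- new best
Longest substring with no repeats: "cagfh" with length 5

5


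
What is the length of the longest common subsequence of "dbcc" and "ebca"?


LCS of "dbcc" and "ebca"
DP table:
           e    b    c    a
      0    0    0    0    0
  d   0    0    0    0    0
  b   0    0    1    1    1
  c   0    0    1    2    2
  c   0    0    1    2    2
LCS length = dp[4][4] = 2

2


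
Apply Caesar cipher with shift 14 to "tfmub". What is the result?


Caesar cipher: shift "tfmub" by 14
  't' (pos 19) + 14 = pos 7 = 'h'
  'f' (pos 5) + 14 = pos 19 = 't'
  'm' (pos 12) + 14 = pos 0 = 'a'
  'u' (pos 20) + 14 = pos 8 = 'i'
  'b' (pos 1) + 14 = pos 15 = 'p'
Result: htaip

htaip


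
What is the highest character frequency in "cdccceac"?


Input: cdccceac
Character counts:
  'a': 1
  'c': 5
  'd': 1
  'e': 1
Maximum frequency: 5

5


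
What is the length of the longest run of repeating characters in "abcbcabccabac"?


Input: "abcbcabccabac"
Scanning for longest run:
  Position 1 ('b'): new char, reset run to 1
  Position 2 ('c'): new char, reset run to 1
  Position 3 ('b'): new char, reset run to 1
  Position 4 ('c'): new char, reset run to 1
  Position 5 ('a'): new char, reset run to 1
  Position 6 ('b'): new char, reset run to 1
  Position 7 ('c'): new char, reset run to 1
  Position 8 ('c'): continues run of 'c', length=2
  Position 9 ('a'): new char, reset run to 1
  Position 10 ('b'): new char, reset run to 1
  Position 11 ('a'): new char, reset run to 1
  Position 12 ('c'): new char, reset run to 1
Longest run: 'c' with length 2

2


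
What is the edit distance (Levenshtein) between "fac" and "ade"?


Computing edit distance: "fac" -> "ade"
DP table:
           a    d    e
      0    1    2    3
  f   1    1    2    3
  a   2    1    2    3
  c   3    2    2    3
Edit distance = dp[3][3] = 3

3


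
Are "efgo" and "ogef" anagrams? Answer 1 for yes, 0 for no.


Strings: "efgo", "ogef"
Sorted first:  efgo
Sorted second: efgo
Sorted forms match => anagrams

1


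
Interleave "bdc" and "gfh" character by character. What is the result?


Interleaving "bdc" and "gfh":
  Position 0: 'b' from first, 'g' from second => "bg"
  Position 1: 'd' from first, 'f' from second => "df"
  Position 2: 'c' from first, 'h' from second => "ch"
Result: bgdfch

bgdfch
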